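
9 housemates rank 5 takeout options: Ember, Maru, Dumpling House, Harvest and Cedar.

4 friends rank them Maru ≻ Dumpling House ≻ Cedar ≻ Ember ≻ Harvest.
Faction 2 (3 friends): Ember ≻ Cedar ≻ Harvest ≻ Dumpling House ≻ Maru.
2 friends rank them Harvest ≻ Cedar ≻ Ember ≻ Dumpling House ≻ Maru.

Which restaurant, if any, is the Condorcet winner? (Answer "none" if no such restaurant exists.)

Check each pair by majority over 9 ballots:
Ember vs Maru: Ember preferred on 3+2 = 5 ballots; Ember wins 5–4.
Ember vs Dumpling House: Ember is ranked higher on 3+2 = 5 ballots, Dumpling House on 4. Ember wins 5–4.
Ember vs Harvest: Ember preferred on 4+3 = 7 ballots; Ember wins 7–2.
Ember vs Cedar: 3 to 6, Cedar.
Maru vs Dumpling House: 4 to 5, Dumpling House.
Maru vs Harvest: Maru preferred on 4 ballots; Harvest wins 5–4.
Maru vs Cedar: 4 for Maru, 5 for Cedar — Cedar by 5–4.
Dumpling House vs Harvest: 4 to 5, Harvest.
Dumpling House vs Cedar: Dumpling House is ranked higher on 4 ballots, Cedar on 5. Cedar wins 5–4.
Harvest vs Cedar: Harvest preferred on 2 ballots; Cedar wins 7–2.
Cedar defeats every rival head-to-head and is the Condorcet winner.

Cedar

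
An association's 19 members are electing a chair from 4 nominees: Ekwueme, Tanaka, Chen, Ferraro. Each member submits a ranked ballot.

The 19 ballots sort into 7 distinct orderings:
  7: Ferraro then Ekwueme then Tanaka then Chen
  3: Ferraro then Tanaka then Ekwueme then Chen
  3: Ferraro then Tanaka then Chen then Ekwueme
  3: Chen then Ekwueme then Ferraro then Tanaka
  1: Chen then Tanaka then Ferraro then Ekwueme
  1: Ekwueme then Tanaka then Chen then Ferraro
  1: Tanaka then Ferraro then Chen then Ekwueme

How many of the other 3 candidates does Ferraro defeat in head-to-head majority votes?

Ferraro against each rival (19 voters):
Ferraro vs Ekwueme: Ferraro is ranked higher on 7+3+3+1+1 = 15 ballots, Ekwueme on 4. Ferraro wins 15–4.
Ferraro vs Tanaka: 7+3+3+3 = 16 for Ferraro, 3 for Tanaka — Ferraro by 16–3.
Ferraro vs Chen: Ferraro wins 14–5.
Ferraro beats Ekwueme, Tanaka, Chen — 3 pairwise wins.

3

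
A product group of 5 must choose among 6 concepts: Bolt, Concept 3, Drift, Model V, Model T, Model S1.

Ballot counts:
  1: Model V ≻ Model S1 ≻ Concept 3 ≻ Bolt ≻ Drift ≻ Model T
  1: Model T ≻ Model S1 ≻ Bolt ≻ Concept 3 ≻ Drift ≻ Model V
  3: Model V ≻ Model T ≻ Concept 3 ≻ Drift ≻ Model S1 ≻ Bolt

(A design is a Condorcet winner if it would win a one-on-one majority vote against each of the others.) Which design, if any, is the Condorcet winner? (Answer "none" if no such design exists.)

Model V

Pairwise majorities:
Bolt–Concept 3: Concept 3 4–1.
Bolt vs Drift: Drift, 3–2.
Bolt–Model V: Model V 4–1.
Bolt vs Model T: Model T, 4–1.
Bolt vs Model S1: Model S1, 5–0.
Concept 3–Drift: Concept 3 5–0.
Concept 3 vs Model V: Model V, 4–1.
Concept 3 vs Model T: Model T wins 4–1.
Concept 3 vs Model S1: Concept 3, 3–2.
Drift–Model V: Model V 4–1.
Drift–Model T: Model T 4–1.
Drift vs Model S1: Drift wins 3–2.
Model V vs Model T: Model V, 4–1.
Model V vs Model S1: Model V, 4–1.
Model T vs Model S1: Model T wins 4–1.
Model V defeats every rival head-to-head and is the Condorcet winner.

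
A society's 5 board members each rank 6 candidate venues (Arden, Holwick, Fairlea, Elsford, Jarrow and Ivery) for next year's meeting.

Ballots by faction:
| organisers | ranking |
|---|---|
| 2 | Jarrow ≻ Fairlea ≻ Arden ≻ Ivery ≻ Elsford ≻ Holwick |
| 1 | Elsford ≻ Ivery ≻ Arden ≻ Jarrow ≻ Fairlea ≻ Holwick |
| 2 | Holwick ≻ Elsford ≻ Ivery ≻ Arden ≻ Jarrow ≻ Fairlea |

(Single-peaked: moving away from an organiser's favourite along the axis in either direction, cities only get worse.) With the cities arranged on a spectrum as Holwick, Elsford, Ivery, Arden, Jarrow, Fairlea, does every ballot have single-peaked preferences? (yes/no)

Axis positions: Holwick=1, Elsford=2, Ivery=3, Arden=4, Jarrow=5, Fairlea=6.
Faction 1 (peak Jarrow at position 5): ranking walks positions 5-6-4-3-2-1, expanding outward from the peak — single-peaked.
Faction 2 (peak Elsford at position 2): ranking walks positions 2-3-4-5-6-1, expanding outward from the peak — single-peaked.
Faction 3 (peak Holwick at position 1): ranking walks positions 1-2-3-4-5-6, expanding outward from the peak — single-peaked.
Every ranking is single-peaked on this axis.

yes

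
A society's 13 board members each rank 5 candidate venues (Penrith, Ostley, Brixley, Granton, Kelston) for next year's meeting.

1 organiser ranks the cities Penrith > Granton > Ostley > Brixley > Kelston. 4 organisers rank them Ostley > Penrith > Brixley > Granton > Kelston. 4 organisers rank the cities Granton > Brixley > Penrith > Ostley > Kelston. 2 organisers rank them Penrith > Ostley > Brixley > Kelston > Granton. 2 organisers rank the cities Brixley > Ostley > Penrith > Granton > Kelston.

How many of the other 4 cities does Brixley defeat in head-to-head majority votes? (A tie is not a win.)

2

Brixley against each rival (13 organisers):
Brixley vs Penrith: 4+2 = 6 for Brixley, 7 for Penrith — Penrith by 7–6.
Brixley–Ostley: Ostley 7–6.
Brixley vs Granton: 8 to 5, Brixley.
Brixley vs Kelston: 13 to 0, Brixley.
Brixley beats Granton, Kelston; loses to Penrith, Ostley — 2 pairwise wins.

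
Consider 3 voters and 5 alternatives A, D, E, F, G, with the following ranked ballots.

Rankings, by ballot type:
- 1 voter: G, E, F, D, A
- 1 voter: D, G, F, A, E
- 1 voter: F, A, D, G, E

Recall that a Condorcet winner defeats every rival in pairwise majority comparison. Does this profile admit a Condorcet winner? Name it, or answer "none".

Pairwise majorities:
A vs D: A is ranked higher on 1 ballot, D on 2. D wins 2–1.
A vs E: 2 to 1, A.
A vs F: A is ranked higher on 0 ballots, F on 3. F wins 3–0.
A vs G: 1 to 2, G.
D vs E: D preferred on 1+1 = 2 ballots; D wins 2–1.
D vs F: D preferred on 1 ballot; F wins 2–1.
D vs G: D preferred on 1+1 = 2 ballots; D wins 2–1.
E vs F: E preferred on 1 ballot; F wins 2–1.
E vs G: 0 to 3, G.
F vs G: F is ranked higher on 1 ballot, G on 2. G wins 2–1.
Every alternative loses at least once (A loses to D; D loses to F; E loses to A; F loses to G; G loses to D). The majority relation contains the cycle D → G → F → D, so there is no Condorcet winner.

none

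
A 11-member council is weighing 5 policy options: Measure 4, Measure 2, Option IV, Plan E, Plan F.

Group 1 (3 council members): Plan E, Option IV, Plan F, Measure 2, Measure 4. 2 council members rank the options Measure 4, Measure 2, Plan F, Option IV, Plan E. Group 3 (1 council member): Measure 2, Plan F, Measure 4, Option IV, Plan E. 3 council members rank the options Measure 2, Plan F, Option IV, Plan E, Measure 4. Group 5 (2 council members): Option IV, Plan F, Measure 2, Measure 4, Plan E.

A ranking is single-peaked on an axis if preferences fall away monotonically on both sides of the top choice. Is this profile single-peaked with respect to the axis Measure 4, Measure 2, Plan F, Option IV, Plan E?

Axis positions: Measure 4=1, Measure 2=2, Plan F=3, Option IV=4, Plan E=5.
Group 1 (peak Plan E at position 5): ranking walks positions 5-4-3-2-1, expanding outward from the peak — single-peaked.
Group 2 (peak Measure 4 at position 1): ranking walks positions 1-2-3-4-5, expanding outward from the peak — single-peaked.
Group 3 (peak Measure 2 at position 2): ranking walks positions 2-3-1-4-5, expanding outward from the peak — single-peaked.
Group 4 (peak Measure 2 at position 2): ranking walks positions 2-3-4-5-1, expanding outward from the peak — single-peaked.
Group 5 (peak Option IV at position 4): ranking walks positions 4-3-2-1-5, expanding outward from the peak — single-peaked.
Every ranking is single-peaked on this axis.

yes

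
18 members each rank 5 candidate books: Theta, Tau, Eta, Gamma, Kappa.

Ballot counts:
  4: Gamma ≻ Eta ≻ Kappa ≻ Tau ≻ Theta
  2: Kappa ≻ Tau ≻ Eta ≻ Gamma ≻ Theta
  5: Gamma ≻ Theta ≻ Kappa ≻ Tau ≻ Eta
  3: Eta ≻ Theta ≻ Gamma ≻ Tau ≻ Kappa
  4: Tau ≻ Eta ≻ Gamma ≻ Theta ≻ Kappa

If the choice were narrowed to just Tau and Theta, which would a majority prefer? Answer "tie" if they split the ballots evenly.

Ballots ranking Tau above Theta: 4 + 2 + 4 = 10.
Ballots ranking Theta above Tau: 18 − 10 = 8.
Tau wins the head-to-head 10–8.

Tau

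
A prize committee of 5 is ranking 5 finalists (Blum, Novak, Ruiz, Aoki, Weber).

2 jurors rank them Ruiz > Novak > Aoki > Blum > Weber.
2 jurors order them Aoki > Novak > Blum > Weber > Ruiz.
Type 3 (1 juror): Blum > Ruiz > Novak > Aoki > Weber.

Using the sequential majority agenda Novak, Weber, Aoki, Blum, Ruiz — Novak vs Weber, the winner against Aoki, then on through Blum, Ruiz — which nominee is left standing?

Ruiz

Round 1: Novak vs Weber — 5–0, Novak advances.
Round 2: Novak vs Aoki — 3–2, Novak advances.
Round 3: Novak vs Blum — 4–1, Novak advances.
Round 4: Novak vs Ruiz — 2–3, Ruiz advances.
The agenda winner is Ruiz.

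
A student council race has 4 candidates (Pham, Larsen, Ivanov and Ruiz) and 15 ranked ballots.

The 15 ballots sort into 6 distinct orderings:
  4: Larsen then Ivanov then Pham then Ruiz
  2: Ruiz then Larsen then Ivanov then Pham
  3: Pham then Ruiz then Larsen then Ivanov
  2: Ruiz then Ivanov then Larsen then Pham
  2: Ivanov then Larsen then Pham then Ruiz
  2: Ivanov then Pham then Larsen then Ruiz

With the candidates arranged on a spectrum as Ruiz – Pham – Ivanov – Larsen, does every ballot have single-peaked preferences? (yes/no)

no

Axis positions: Ruiz=1, Pham=2, Ivanov=3, Larsen=4.
Ballot type 1 (peak Larsen at position 4): ranking walks positions 4-3-2-1, expanding outward from the peak — single-peaked.
Ballot type 2: ranking walks positions 1-4-3-2; Larsen is ranked above Pham even though Pham lies between Larsen and the peak Ruiz on the axis — preferences dip and rise again. Not single-peaked.
Ballot type 3: ranking walks positions 2-1-4-3; Larsen is ranked above Ivanov even though Ivanov lies between Larsen and the peak Pham on the axis — preferences dip and rise again. Not single-peaked.
Ballot type 4: ranking walks positions 1-3-4-2; Ivanov is ranked above Pham even though Pham lies between Ivanov and the peak Ruiz on the axis — preferences dip and rise again. Not single-peaked.
Ballot type 5 (peak Ivanov at position 3): ranking walks positions 3-4-2-1, expanding outward from the peak — single-peaked.
Ballot type 6 (peak Ivanov at position 3): ranking walks positions 3-2-4-1, expanding outward from the peak — single-peaked.
Ballot type 2 violates single-peakedness, so the profile is not single-peaked on this axis.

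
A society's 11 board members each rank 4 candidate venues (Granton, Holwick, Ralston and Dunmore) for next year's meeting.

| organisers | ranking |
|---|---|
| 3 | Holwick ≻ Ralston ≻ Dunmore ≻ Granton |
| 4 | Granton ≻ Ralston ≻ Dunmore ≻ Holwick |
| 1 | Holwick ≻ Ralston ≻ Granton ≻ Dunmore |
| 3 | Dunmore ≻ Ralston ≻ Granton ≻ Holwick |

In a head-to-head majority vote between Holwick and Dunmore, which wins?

Dunmore

Ballots ranking Holwick above Dunmore: 3 + 1 = 4.
Ballots ranking Dunmore above Holwick: 11 − 4 = 7.
Dunmore wins the head-to-head 7–4.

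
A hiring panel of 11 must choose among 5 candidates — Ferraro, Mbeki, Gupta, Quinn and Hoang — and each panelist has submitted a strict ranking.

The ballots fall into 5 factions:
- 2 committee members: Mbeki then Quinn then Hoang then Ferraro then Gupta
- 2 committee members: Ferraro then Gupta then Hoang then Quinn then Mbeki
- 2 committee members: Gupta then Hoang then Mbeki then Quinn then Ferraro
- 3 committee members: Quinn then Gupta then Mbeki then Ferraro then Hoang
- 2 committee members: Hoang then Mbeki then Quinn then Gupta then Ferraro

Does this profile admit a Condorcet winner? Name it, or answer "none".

Head-to-head results (11 committee members):
Ferraro–Mbeki: Mbeki 9–2.
Ferraro vs Gupta: Gupta wins 7–4.
Ferraro–Quinn: Quinn 9–2.
Ferraro vs Hoang: Ferraro is ranked higher on 2+3 = 5 ballots, Hoang on 6. Hoang wins 6–5.
Mbeki vs Gupta: Mbeki preferred on 2+2 = 4 ballots; Gupta wins 7–4.
Mbeki vs Quinn: 6 to 5, Mbeki.
Mbeki vs Hoang: Hoang, 6–5.
Gupta vs Quinn: 2+2 = 4 for Gupta, 7 for Quinn — Quinn by 7–4.
Gupta vs Hoang: 7 to 4, Gupta.
Quinn–Hoang: Hoang 6–5.
Every candidate loses at least once (Ferraro loses to Mbeki; Mbeki loses to Gupta; Gupta loses to Quinn; Quinn loses to Mbeki; Hoang loses to Gupta). The majority relation contains the cycle Mbeki → Quinn → Gupta → Mbeki, so there is no Condorcet winner.

none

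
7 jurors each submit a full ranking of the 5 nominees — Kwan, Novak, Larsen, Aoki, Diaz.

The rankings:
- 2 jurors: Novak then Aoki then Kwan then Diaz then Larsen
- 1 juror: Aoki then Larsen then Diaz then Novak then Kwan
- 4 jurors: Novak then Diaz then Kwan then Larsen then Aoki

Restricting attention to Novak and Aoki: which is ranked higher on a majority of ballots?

Novak

Ballots ranking Novak above Aoki: 2 + 4 = 6.
Ballots ranking Aoki above Novak: 7 − 6 = 1.
Novak wins the head-to-head 6–1.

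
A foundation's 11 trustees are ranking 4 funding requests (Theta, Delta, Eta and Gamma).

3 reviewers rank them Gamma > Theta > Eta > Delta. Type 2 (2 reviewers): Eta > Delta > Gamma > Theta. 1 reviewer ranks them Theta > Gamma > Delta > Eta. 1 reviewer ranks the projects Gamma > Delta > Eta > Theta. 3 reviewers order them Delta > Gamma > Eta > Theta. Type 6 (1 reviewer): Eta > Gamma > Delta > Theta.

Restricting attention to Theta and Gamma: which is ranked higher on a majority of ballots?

Gamma

Ballots ranking Theta above Gamma: 1.
Ballots ranking Gamma above Theta: 11 − 1 = 10.
Gamma wins the head-to-head 10–1.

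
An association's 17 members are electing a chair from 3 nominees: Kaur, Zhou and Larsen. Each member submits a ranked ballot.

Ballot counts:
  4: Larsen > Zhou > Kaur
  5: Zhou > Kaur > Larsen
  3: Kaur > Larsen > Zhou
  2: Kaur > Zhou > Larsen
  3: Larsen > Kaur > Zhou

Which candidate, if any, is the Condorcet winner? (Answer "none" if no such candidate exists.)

none

Check each pair by majority over 17 ballots:
Kaur–Zhou: Zhou 9–8.
Kaur vs Larsen: Kaur, 10–7.
Zhou vs Larsen: Larsen, 10–7.
Every candidate loses at least once (Kaur loses to Zhou; Zhou loses to Larsen; Larsen loses to Kaur). The majority relation contains the cycle Kaur → Larsen → Zhou → Kaur, so there is no Condorcet winner.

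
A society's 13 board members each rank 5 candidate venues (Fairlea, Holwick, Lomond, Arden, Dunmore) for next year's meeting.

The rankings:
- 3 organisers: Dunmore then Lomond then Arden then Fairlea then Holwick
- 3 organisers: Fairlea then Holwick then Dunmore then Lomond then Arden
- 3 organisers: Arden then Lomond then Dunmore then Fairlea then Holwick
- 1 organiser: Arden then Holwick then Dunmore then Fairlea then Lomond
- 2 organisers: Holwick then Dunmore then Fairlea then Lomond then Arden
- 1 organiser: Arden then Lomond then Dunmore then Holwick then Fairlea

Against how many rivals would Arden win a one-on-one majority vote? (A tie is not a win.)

2

Arden against each rival (13 organisers):
Arden vs Fairlea: Arden is ranked higher on 3+3+1+1 = 8 ballots, Fairlea on 5. Arden wins 8–5.
Arden vs Holwick: Arden, 8–5.
Arden vs Lomond: Arden is ranked higher on 3+1+1 = 5 ballots, Lomond on 8. Lomond wins 8–5.
Arden vs Dunmore: 3+1+1 = 5 for Arden, 8 for Dunmore — Dunmore by 8–5.
Arden beats Fairlea, Holwick; loses to Lomond, Dunmore — 2 pairwise wins.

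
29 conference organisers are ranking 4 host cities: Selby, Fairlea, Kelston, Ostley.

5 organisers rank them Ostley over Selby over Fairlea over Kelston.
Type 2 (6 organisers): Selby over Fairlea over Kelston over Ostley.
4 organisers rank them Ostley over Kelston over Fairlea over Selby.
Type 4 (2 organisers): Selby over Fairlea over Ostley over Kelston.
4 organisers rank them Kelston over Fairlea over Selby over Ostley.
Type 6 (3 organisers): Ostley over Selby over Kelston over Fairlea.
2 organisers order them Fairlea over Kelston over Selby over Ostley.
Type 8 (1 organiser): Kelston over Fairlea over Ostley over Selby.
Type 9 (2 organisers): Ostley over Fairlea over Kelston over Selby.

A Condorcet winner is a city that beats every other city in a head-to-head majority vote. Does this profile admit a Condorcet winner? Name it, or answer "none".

Check each pair by majority over 29 ballots:
Selby–Fairlea: Selby 16–13.
Selby vs Kelston: Selby, 16–13.
Selby vs Ostley: Ostley wins 15–14.
Fairlea vs Kelston: 5+6+2+2+2 = 17 for Fairlea, 12 for Kelston — Fairlea by 17–12.
Fairlea vs Ostley: 6+2+4+2+1 = 15 for Fairlea, 14 for Ostley — Fairlea by 15–14.
Kelston vs Ostley: Ostley, 16–13.
Every city loses at least once (Selby loses to Ostley; Fairlea loses to Selby; Kelston loses to Selby; Ostley loses to Fairlea). The majority relation contains the cycle Selby beats Fairlea beats Ostley beats Selby, so there is no Condorcet winner.

none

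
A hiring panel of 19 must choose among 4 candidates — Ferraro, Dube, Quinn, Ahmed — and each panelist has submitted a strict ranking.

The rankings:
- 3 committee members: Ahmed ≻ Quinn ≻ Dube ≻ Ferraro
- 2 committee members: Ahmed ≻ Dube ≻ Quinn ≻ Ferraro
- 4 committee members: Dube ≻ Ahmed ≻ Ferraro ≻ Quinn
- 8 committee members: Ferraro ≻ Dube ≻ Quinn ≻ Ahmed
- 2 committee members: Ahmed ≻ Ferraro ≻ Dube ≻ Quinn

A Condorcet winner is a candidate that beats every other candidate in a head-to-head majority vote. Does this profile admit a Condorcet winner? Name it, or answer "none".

Check each pair by majority over 19 ballots:
Ferraro vs Dube: 10 to 9, Ferraro.
Ferraro vs Quinn: 4+8+2 = 14 for Ferraro, 5 for Quinn — Ferraro by 14–5.
Ferraro vs Ahmed: 8 for Ferraro, 11 for Ahmed — Ahmed by 11–8.
Dube vs Quinn: 2+4+8+2 = 16 for Dube, 3 for Quinn — Dube by 16–3.
Dube vs Ahmed: 12 to 7, Dube.
Quinn vs Ahmed: 8 for Quinn, 11 for Ahmed — Ahmed by 11–8.
Every candidate loses at least once (Ferraro loses to Ahmed; Dube loses to Ferraro; Quinn loses to Ferraro; Ahmed loses to Dube). The majority relation contains the cycle Ferraro beats Dube beats Ahmed beats Ferraro, so there is no Condorcet winner.

none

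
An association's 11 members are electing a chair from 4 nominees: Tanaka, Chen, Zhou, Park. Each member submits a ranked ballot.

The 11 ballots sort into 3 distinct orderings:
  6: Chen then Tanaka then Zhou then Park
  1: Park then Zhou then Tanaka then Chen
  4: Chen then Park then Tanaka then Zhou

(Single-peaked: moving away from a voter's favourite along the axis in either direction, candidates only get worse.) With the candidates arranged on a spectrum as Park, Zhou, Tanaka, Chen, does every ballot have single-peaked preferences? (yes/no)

Axis positions: Park=1, Zhou=2, Tanaka=3, Chen=4.
Type 1 (peak Chen at position 4): ranking walks positions 4-3-2-1, expanding outward from the peak — single-peaked.
Type 2 (peak Park at position 1): ranking walks positions 1-2-3-4, expanding outward from the peak — single-peaked.
Type 3: ranking walks positions 4-1-3-2; Park is ranked above Tanaka even though Tanaka lies between Park and the peak Chen on the axis — preferences dip and rise again. Not single-peaked.
Type 3 violates single-peakedness, so the profile is not single-peaked on this axis.

no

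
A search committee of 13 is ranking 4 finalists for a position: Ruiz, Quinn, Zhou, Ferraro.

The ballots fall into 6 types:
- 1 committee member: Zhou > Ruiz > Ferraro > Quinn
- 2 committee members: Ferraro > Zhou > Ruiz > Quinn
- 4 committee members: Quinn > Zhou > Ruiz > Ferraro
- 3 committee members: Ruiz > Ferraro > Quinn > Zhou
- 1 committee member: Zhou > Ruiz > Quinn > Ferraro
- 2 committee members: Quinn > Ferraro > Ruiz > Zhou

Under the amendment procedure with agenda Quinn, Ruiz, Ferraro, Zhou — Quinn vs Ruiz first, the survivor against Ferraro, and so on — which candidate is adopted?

Round 1: Quinn vs Ruiz — 6–7, Ruiz advances.
Round 2: Ruiz vs Ferraro — 9–4, Ruiz advances.
Round 3: Ruiz vs Zhou — 5–8, Zhou advances.
The agenda winner is Zhou.

Zhou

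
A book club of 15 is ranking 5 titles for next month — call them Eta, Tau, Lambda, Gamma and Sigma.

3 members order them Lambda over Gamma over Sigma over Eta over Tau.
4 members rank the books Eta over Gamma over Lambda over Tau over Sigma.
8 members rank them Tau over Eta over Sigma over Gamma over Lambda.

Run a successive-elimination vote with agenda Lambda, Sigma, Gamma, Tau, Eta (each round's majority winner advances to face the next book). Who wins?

Round 1: Lambda vs Sigma — 7–8, Sigma advances.
Round 2: Sigma vs Gamma — 8–7, Sigma advances.
Round 3: Sigma vs Tau — 3–12, Tau advances.
Round 4: Tau vs Eta — 8–7, Tau advances.
The agenda winner is Tau.

Tau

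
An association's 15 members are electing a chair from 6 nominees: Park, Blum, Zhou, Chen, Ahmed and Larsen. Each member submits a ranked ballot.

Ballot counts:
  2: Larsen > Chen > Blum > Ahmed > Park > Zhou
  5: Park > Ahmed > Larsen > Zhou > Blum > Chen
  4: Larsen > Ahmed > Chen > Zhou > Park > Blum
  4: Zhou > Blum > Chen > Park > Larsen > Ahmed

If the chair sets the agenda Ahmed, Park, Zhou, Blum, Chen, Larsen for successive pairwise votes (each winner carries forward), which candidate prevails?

Round 1: Ahmed vs Park — 6–9, Park advances.
Round 2: Park vs Zhou — 7–8, Zhou advances.
Round 3: Zhou vs Blum — 13–2, Zhou advances.
Round 4: Zhou vs Chen — 9–6, Zhou advances.
Round 5: Zhou vs Larsen — 4–11, Larsen advances.
Larsen survives the agenda.

Larsen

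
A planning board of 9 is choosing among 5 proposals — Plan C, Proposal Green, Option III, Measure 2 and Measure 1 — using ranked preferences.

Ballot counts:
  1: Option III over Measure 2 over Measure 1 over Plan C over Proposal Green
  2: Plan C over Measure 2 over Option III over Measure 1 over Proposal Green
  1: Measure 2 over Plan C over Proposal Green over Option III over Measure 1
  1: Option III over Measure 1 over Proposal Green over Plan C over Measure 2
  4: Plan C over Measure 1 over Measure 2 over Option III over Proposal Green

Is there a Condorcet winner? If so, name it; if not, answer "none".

Pairwise majorities:
Plan C vs Proposal Green: 1+2+1+4 = 8 for Plan C, 1 for Proposal Green — Plan C by 8–1.
Plan C vs Option III: Plan C is ranked higher on 2+1+4 = 7 ballots, Option III on 2. Plan C wins 7–2.
Plan C vs Measure 2: Plan C wins 7–2.
Plan C vs Measure 1: 7 to 2, Plan C.
Proposal Green vs Option III: Proposal Green is ranked higher on 1 ballot, Option III on 8. Option III wins 8–1.
Proposal Green–Measure 2: Measure 2 8–1.
Proposal Green vs Measure 1: Proposal Green is ranked higher on 1 ballot, Measure 1 on 8. Measure 1 wins 8–1.
Option III vs Measure 2: Measure 2 wins 7–2.
Option III–Measure 1: Option III 5–4.
Measure 2–Measure 1: Measure 1 5–4.
Plan C wins every pairwise contest, so Plan C is the Condorcet winner.

Plan C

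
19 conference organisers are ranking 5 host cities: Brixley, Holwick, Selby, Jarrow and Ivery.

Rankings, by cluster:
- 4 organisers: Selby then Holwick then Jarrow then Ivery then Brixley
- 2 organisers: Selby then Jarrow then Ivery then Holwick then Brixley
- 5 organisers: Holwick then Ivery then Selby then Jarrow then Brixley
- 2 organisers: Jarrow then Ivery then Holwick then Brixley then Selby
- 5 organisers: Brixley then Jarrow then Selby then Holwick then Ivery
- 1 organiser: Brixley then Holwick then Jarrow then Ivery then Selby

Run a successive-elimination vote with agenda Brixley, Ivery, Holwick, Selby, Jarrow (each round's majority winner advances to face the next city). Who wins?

Round 1: Brixley vs Ivery — 6–13, Ivery advances.
Round 2: Ivery vs Holwick — 4–15, Holwick advances.
Round 3: Holwick vs Selby — 8–11, Selby advances.
Round 4: Selby vs Jarrow — 11–8, Selby advances.
Selby survives the agenda.

Selby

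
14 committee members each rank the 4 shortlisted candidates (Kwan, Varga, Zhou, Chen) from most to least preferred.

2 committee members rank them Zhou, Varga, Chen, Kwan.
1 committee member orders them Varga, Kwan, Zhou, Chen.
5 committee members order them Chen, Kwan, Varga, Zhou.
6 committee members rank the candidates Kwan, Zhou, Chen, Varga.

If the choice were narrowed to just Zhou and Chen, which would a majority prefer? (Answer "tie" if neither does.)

Zhou

Ballots ranking Zhou above Chen: 2 + 1 + 6 = 9.
Ballots ranking Chen above Zhou: 14 − 9 = 5.
Zhou wins the head-to-head 9–5.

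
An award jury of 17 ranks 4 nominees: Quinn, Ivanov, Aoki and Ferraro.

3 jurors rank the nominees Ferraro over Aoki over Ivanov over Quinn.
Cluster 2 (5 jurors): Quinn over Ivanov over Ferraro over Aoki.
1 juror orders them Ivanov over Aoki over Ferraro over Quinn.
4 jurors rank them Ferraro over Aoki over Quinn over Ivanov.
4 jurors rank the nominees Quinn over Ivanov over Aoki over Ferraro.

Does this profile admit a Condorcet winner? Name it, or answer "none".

Head-to-head results (17 jurors):
Quinn vs Ivanov: Quinn is ranked higher on 5+4+4 = 13 ballots, Ivanov on 4. Quinn wins 13–4.
Quinn vs Aoki: Quinn is ranked higher on 5+4 = 9 ballots, Aoki on 8. Quinn wins 9–8.
Quinn vs Ferraro: Quinn is ranked higher on 5+4 = 9 ballots, Ferraro on 8. Quinn wins 9–8.
Ivanov vs Aoki: 5+1+4 = 10 for Ivanov, 7 for Aoki — Ivanov by 10–7.
Ivanov vs Ferraro: 5+1+4 = 10 for Ivanov, 7 for Ferraro — Ivanov by 10–7.
Aoki vs Ferraro: 1+4 = 5 for Aoki, 12 for Ferraro — Ferraro by 12–5.
Quinn wins every pairwise contest, so Quinn is the Condorcet winner.

Quinn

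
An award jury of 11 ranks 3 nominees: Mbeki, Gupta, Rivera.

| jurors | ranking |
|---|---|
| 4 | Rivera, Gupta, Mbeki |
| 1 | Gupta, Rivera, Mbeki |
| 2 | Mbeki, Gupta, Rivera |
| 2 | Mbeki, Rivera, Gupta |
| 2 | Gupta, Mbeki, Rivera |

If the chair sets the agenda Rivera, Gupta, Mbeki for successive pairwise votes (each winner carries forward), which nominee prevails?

Round 1: Rivera vs Gupta — 6–5, Rivera advances.
Round 2: Rivera vs Mbeki — 5–6, Mbeki advances.
The agenda winner is Mbeki.

Mbeki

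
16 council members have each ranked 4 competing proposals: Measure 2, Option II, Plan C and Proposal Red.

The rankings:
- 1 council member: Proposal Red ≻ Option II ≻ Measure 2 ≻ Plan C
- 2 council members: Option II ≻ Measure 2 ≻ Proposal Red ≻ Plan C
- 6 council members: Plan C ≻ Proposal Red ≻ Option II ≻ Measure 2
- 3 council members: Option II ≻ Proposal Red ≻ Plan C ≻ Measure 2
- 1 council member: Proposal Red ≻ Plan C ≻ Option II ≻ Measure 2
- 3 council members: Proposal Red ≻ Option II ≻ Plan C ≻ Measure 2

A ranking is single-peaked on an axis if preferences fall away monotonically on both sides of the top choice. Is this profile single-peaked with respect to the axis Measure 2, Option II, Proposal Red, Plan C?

yes

Axis positions: Measure 2=1, Option II=2, Proposal Red=3, Plan C=4.
Faction 1 (peak Proposal Red at position 3): ranking walks positions 3-2-1-4, expanding outward from the peak — single-peaked.
Faction 2 (peak Option II at position 2): ranking walks positions 2-1-3-4, expanding outward from the peak — single-peaked.
Faction 3 (peak Plan C at position 4): ranking walks positions 4-3-2-1, expanding outward from the peak — single-peaked.
Faction 4 (peak Option II at position 2): ranking walks positions 2-3-4-1, expanding outward from the peak — single-peaked.
Faction 5 (peak Proposal Red at position 3): ranking walks positions 3-4-2-1, expanding outward from the peak — single-peaked.
Faction 6 (peak Proposal Red at position 3): ranking walks positions 3-2-4-1, expanding outward from the peak — single-peaked.
Every ranking is single-peaked on this axis.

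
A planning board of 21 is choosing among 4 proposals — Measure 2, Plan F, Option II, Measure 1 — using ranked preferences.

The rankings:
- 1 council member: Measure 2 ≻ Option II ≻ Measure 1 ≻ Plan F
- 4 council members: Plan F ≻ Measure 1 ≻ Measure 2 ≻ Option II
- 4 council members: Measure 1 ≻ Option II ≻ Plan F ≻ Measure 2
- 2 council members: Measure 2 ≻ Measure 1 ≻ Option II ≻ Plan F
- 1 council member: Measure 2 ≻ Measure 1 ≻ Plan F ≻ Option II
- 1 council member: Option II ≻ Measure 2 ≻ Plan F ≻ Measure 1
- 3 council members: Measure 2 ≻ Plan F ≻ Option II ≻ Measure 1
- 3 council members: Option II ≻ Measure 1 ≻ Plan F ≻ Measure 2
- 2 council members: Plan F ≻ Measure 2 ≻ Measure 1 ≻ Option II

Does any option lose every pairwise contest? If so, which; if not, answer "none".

none

Pairwise majorities:
Measure 2 vs Plan F: 8 to 13, Plan F.
Measure 2 vs Option II: Measure 2 wins 13–8.
Measure 2 vs Measure 1: Measure 2 preferred on 1+2+1+1+3+2 = 10 ballots; Measure 1 wins 11–10.
Plan F vs Option II: 10 to 11, Option II.
Plan F vs Measure 1: 4+1+3+2 = 10 for Plan F, 11 for Measure 1 — Measure 1 by 11–10.
Option II vs Measure 1: Option II is ranked higher on 1+1+3+3 = 8 ballots, Measure 1 on 13. Measure 1 wins 13–8.
Each option has at least one pairwise win (Measure 2 beats Option II; Plan F beats Measure 2; Option II beats Plan F; Measure 1 beats Measure 2) — no Condorcet loser.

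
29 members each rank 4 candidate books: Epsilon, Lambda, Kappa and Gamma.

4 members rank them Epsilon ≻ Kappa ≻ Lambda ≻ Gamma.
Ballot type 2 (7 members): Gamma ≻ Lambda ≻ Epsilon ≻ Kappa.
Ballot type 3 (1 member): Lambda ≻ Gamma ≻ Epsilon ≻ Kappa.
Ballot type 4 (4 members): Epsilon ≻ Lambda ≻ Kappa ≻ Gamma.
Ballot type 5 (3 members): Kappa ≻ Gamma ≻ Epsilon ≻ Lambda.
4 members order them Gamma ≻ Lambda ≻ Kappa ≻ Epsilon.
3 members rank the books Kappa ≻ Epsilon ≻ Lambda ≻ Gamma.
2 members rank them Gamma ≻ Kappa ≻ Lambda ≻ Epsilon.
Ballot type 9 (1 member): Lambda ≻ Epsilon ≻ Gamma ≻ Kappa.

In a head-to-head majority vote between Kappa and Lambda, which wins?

Ballots ranking Kappa above Lambda: 4 + 3 + 3 + 2 = 12.
Ballots ranking Lambda above Kappa: 29 − 12 = 17.
Lambda wins the head-to-head 17–12.

Lambda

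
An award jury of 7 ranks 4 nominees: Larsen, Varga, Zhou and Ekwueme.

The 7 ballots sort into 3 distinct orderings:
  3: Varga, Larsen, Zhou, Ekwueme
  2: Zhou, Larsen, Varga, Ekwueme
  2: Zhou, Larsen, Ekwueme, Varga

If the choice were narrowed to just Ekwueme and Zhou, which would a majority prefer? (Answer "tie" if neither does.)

Zhou

No ballot ranks Ekwueme above Zhou: 0.
Ballots ranking Zhou above Ekwueme: 7 − 0 = 7.
Zhou wins the head-to-head 7–0.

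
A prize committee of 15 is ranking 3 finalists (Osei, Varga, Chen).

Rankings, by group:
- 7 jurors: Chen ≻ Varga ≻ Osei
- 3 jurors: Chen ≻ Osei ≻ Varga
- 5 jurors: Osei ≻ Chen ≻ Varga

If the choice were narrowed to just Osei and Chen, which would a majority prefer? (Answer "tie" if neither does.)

Ballots ranking Osei above Chen: 5.
Ballots ranking Chen above Osei: 15 − 5 = 10.
Chen wins the head-to-head 10–5.

Chen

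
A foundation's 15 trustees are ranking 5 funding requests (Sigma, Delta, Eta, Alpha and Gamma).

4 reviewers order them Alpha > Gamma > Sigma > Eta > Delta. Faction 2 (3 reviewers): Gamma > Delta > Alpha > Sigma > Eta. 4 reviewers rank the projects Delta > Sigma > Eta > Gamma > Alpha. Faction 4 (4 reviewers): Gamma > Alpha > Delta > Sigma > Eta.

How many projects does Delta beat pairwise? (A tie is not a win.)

2

Delta against each rival (15 reviewers):
Delta vs Sigma: Delta preferred on 3+4+4 = 11 ballots; Delta wins 11–4.
Delta vs Eta: Delta preferred on 3+4+4 = 11 ballots; Delta wins 11–4.
Delta vs Alpha: Delta preferred on 3+4 = 7 ballots; Alpha wins 8–7.
Delta vs Gamma: Delta is ranked higher on 4 ballots, Gamma on 11. Gamma wins 11–4.
Delta beats Sigma, Eta; loses to Alpha, Gamma — 2 pairwise wins.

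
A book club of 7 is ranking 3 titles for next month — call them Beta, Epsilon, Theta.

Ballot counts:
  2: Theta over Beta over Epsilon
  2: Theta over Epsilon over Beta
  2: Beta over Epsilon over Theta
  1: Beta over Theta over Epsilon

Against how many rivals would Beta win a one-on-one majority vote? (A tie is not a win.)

Beta against each rival (7 members):
Beta–Epsilon: Beta 5–2.
Beta–Theta: Theta 4–3.
Beta beats Epsilon; loses to Theta — 1 pairwise win.

1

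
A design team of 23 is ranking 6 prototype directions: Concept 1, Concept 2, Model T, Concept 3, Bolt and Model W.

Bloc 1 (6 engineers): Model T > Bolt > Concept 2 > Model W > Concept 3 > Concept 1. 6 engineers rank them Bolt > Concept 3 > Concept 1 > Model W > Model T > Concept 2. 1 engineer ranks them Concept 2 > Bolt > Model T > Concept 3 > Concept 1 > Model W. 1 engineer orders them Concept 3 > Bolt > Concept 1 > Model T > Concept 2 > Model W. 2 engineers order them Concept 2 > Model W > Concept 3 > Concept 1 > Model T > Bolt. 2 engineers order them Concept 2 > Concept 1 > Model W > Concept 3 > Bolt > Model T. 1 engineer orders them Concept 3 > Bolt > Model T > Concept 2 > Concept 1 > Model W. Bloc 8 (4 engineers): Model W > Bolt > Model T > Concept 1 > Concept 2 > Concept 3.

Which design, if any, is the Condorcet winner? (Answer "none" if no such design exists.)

Bolt

Head-to-head results (23 engineers):
Concept 1 vs Concept 2: Concept 1 is ranked higher on 6+1+4 = 11 ballots, Concept 2 on 12. Concept 2 wins 12–11.
Concept 1 vs Model T: 11 to 12, Model T.
Concept 1 vs Concept 3: Concept 1 preferred on 2+4 = 6 ballots; Concept 3 wins 17–6.
Concept 1 vs Bolt: 2+2 = 4 for Concept 1, 19 for Bolt — Bolt by 19–4.
Concept 1 vs Model W: Concept 1 is ranked higher on 6+1+1+2+1 = 11 ballots, Model W on 12. Model W wins 12–11.
Concept 2 vs Model T: Concept 2 is ranked higher on 1+2+2 = 5 ballots, Model T on 18. Model T wins 18–5.
Concept 2 vs Concept 3: 15 to 8, Concept 2.
Concept 2 vs Bolt: Concept 2 preferred on 1+2+2 = 5 ballots; Bolt wins 18–5.
Concept 2 vs Model W: 6+1+1+2+2+1 = 13 for Concept 2, 10 for Model W — Concept 2 by 13–10.
Model T vs Concept 3: 6+1+4 = 11 for Model T, 12 for Concept 3 — Concept 3 by 12–11.
Model T vs Bolt: 8 to 15, Bolt.
Model T vs Model W: 6+1+1+1 = 9 for Model T, 14 for Model W — Model W by 14–9.
Concept 3 vs Bolt: 1+2+2+1 = 6 for Concept 3, 17 for Bolt — Bolt by 17–6.
Concept 3 vs Model W: 6+1+1+1 = 9 for Concept 3, 14 for Model W — Model W by 14–9.
Bolt vs Model W: 6+6+1+1+1 = 15 for Bolt, 8 for Model W — Bolt by 15–8.
Bolt defeats every rival head-to-head and is the Condorcet winner.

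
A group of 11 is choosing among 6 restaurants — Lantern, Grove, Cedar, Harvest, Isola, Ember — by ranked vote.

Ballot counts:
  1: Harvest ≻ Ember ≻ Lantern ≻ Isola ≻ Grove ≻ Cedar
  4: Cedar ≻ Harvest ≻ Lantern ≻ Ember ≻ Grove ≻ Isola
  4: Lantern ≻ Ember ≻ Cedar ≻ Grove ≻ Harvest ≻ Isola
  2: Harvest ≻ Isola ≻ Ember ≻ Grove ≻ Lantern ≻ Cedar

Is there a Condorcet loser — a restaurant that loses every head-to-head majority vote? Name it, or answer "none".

Pairwise majorities:
Lantern–Grove: Lantern 9–2.
Lantern vs Cedar: Lantern preferred on 1+4+2 = 7 ballots; Lantern wins 7–4.
Lantern vs Harvest: Lantern preferred on 4 ballots; Harvest wins 7–4.
Lantern–Isola: Lantern 9–2.
Lantern vs Ember: 8 to 3, Lantern.
Grove vs Cedar: Grove preferred on 1+2 = 3 ballots; Cedar wins 8–3.
Grove vs Harvest: Grove preferred on 4 ballots; Harvest wins 7–4.
Grove vs Isola: Grove preferred on 4+4 = 8 ballots; Grove wins 8–3.
Grove vs Ember: 0 for Grove, 11 for Ember — Ember by 11–0.
Cedar vs Harvest: Cedar is ranked higher on 4+4 = 8 ballots, Harvest on 3. Cedar wins 8–3.
Cedar vs Isola: 8 to 3, Cedar.
Cedar vs Ember: Ember, 7–4.
Harvest vs Isola: Harvest, 11–0.
Harvest vs Ember: Harvest, 7–4.
Isola vs Ember: 2 to 9, Ember.
Isola is beaten in every head-to-head and is the Condorcet loser.

Isola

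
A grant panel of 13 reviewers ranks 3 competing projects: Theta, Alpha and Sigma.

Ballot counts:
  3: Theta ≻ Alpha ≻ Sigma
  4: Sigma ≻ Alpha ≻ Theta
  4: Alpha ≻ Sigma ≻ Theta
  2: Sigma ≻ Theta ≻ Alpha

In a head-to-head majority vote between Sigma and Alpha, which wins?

Alpha

Ballots ranking Sigma above Alpha: 4 + 2 = 6.
Ballots ranking Alpha above Sigma: 13 − 6 = 7.
Alpha wins the head-to-head 7–6.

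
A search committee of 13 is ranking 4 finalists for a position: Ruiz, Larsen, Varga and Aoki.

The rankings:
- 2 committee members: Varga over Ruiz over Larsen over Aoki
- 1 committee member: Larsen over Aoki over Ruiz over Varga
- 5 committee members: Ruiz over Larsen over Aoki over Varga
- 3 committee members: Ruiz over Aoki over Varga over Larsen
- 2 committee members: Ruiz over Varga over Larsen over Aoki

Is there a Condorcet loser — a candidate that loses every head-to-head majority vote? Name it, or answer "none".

none

Head-to-head results (13 committee members):
Ruiz vs Larsen: Ruiz wins 12–1.
Ruiz vs Varga: Ruiz is ranked higher on 1+5+3+2 = 11 ballots, Varga on 2. Ruiz wins 11–2.
Ruiz vs Aoki: 12 to 1, Ruiz.
Larsen vs Varga: Larsen is ranked higher on 1+5 = 6 ballots, Varga on 7. Varga wins 7–6.
Larsen vs Aoki: Larsen, 10–3.
Varga vs Aoki: Aoki, 9–4.
No candidate is winless: Ruiz beats Larsen; Larsen beats Aoki; Varga beats Larsen; Aoki beats Varga. There is no Condorcet loser.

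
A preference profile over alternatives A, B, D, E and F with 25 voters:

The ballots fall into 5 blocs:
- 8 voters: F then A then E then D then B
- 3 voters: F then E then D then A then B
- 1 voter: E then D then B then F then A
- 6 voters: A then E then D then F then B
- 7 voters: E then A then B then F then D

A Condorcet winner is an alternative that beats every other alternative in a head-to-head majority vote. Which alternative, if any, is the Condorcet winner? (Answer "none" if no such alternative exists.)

Head-to-head results (25 voters):
A vs B: A wins 24–1.
A vs D: A, 21–4.
A–E: A 14–11.
A–F: A 13–12.
B vs D: D wins 18–7.
B–E: E 25–0.
B vs F: F, 17–8.
D vs E: E wins 25–0.
D vs F: F, 18–7.
E–F: E 14–11.
A beats each of B, D, E, F — A is the Condorcet winner.

A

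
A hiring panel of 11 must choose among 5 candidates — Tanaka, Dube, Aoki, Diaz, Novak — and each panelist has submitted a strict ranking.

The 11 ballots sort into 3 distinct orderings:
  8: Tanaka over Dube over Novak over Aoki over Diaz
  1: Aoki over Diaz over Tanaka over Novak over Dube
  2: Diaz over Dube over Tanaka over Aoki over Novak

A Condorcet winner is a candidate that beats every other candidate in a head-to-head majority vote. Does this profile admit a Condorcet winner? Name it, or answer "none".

Head-to-head results (11 committee members):
Tanaka vs Dube: Tanaka, 9–2.
Tanaka vs Aoki: Tanaka wins 10–1.
Tanaka vs Diaz: Tanaka wins 8–3.
Tanaka–Novak: Tanaka 11–0.
Dube vs Aoki: Dube, 10–1.
Dube vs Diaz: Dube wins 8–3.
Dube vs Novak: Dube, 10–1.
Aoki–Diaz: Aoki 9–2.
Aoki–Novak: Novak 8–3.
Diaz–Novak: Novak 8–3.
Tanaka defeats every rival head-to-head and is the Condorcet winner.

Tanaka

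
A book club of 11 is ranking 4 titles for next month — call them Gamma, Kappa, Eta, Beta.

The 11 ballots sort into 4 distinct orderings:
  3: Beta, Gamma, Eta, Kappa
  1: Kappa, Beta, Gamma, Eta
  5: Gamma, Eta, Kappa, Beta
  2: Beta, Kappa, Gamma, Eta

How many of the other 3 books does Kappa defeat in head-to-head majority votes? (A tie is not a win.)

1

Kappa against each rival (11 members):
Kappa vs Gamma: Gamma wins 8–3.
Kappa vs Eta: 1+2 = 3 for Kappa, 8 for Eta — Eta by 8–3.
Kappa vs Beta: Kappa, 6–5.
Kappa beats Beta; loses to Gamma, Eta — 1 pairwise win.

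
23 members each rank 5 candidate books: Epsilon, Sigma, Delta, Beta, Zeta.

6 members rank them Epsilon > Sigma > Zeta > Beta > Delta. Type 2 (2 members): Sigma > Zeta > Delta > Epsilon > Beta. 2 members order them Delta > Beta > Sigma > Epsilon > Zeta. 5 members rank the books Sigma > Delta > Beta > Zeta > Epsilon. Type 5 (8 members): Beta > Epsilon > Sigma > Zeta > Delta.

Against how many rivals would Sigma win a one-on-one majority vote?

Sigma against each rival (23 members):
Sigma vs Epsilon: Epsilon, 14–9.
Sigma–Delta: Sigma 21–2.
Sigma vs Beta: 6+2+5 = 13 for Sigma, 10 for Beta — Sigma by 13–10.
Sigma vs Zeta: Sigma, 23–0.
Sigma beats Delta, Beta, Zeta; loses to Epsilon — 3 pairwise wins.

3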